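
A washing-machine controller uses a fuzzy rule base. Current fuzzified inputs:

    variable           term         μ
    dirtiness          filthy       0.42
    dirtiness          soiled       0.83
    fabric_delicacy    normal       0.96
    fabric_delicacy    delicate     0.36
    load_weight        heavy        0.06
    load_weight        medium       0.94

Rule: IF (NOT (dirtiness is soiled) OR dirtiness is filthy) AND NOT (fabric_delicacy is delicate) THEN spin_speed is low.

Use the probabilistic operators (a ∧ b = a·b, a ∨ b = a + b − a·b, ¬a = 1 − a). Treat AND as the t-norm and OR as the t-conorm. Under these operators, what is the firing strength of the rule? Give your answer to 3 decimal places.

0.332

firing strength: (¬soiled=1−0.83=0.17 OR filthy=0.42) = 0.5186; AND[a·b] with ¬delicate=1−0.36=0.64 → w = 0.3319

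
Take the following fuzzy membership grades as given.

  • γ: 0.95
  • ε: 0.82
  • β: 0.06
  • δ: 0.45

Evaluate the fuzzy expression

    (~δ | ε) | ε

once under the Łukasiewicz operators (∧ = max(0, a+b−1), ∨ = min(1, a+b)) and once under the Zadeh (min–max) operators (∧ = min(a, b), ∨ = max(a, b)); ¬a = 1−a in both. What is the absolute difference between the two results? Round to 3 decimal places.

Under Łukasiewicz:
  ~δ = 1 − 0.45 = 0.55
  ~δ | ε = min(1, a+b) on (0.55, 0.82) = 1.00
  (~δ | ε) | ε = min(1, a+b) on (1.00, 0.82) = 1.00
  → value = 1.0000
Under Zadeh (min–max):
  ~δ = 1 − 0.45 = 0.55
  ~δ | ε = max(a, b) on (0.55, 0.82) = 0.82
  (~δ | ε) | ε = max(a, b) on (0.82, 0.82) = 0.82
  → value = 0.8200
|1.0000 − 0.8200| = 0.180

0.180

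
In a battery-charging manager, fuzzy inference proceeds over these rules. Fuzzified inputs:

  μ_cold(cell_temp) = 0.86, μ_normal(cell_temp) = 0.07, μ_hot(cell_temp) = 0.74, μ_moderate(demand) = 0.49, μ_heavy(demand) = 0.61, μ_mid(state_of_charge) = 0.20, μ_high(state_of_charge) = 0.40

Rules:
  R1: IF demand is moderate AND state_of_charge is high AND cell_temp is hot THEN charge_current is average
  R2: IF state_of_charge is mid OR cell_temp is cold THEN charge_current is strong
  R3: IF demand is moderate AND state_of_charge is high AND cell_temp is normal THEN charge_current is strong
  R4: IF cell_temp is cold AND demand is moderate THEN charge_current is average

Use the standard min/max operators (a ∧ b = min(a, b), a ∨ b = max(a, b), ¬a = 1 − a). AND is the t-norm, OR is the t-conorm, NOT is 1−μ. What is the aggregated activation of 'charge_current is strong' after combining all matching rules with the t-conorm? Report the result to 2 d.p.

0.86

R1: moderate=0.49, high=0.40, hot=0.74; AND[min(a, b)] → w = 0.40
R2: mid=0.20, cold=0.86; OR[max(a, b)] → w = 0.86
R3: moderate=0.49, high=0.40, normal=0.07; AND[min(a, b)] → w = 0.07
R4: cold=0.86, moderate=0.49; AND[min(a, b)] → w = 0.49
Rules with consequent 'strong': {R2, R3} → strengths 0.86, 0.07
Aggregate via t-conorm [max(a, b)]: 0.86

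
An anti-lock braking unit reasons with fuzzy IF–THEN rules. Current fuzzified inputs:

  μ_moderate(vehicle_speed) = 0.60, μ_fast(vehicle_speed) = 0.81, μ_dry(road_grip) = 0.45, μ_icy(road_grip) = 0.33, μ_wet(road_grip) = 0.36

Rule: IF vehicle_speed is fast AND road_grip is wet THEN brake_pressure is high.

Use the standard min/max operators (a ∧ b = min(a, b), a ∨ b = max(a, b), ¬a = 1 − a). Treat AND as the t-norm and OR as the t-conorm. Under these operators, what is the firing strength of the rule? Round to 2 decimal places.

0.36

firing strength: fast=0.81, wet=0.36; AND[min(a, b)] → w = 0.36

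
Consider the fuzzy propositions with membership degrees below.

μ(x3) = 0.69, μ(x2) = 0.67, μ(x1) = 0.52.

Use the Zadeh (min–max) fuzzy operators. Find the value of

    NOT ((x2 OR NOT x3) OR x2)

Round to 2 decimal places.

NOT x3 = 1 − 0.69 = 0.31
x2 OR NOT x3 = max(a, b) on (0.67, 0.31) = 0.67
(x2 OR NOT x3) OR x2 = max(a, b) on (0.67, 0.67) = 0.67
NOT ((x2 OR NOT x3) OR x2) = 1 − 0.67 = 0.33

0.33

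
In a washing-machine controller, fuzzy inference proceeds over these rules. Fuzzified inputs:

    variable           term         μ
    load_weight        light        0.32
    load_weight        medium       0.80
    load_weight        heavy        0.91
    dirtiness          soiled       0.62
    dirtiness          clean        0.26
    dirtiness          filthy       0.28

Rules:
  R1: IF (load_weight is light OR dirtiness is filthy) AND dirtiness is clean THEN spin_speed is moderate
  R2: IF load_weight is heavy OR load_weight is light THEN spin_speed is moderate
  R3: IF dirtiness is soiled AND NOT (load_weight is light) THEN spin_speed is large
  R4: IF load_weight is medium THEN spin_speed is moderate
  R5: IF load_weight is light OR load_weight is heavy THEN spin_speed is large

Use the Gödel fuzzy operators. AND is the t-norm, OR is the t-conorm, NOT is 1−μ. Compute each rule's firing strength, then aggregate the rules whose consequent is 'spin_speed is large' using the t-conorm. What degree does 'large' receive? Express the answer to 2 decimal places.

R1: (light=0.32 OR filthy=0.28) = 0.32; AND[min(a, b)] with clean=0.26 → w = 0.26
R2: heavy=0.91, light=0.32; OR[max(a, b)] → w = 0.91
R3: soiled=0.62, ¬light=1−0.32=0.68; AND[min(a, b)] → w = 0.62
R4: medium=0.80 → w = 0.80
R5: light=0.32, heavy=0.91; OR[max(a, b)] → w = 0.91
Rules with consequent 'large': {R3, R5} → strengths 0.62, 0.91
Aggregate via t-conorm [max(a, b)]: 0.91

0.91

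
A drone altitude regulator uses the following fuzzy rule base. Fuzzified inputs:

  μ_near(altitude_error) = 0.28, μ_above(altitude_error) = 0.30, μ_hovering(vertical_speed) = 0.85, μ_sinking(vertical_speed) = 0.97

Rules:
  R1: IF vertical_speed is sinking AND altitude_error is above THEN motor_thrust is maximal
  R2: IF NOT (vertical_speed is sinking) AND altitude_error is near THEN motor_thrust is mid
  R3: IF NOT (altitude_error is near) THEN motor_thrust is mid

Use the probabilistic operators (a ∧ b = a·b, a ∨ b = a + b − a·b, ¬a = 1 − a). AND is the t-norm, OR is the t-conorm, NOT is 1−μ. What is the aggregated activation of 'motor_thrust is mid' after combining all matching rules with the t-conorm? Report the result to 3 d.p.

R1: sinking=0.97, above=0.30; AND[a·b] → w = 0.2910
R2: ¬sinking=1−0.97=0.03, near=0.28; AND[a·b] → w = 0.0084
R3: ¬near=1−0.28=0.72 → w = 0.7200
Rules with consequent 'mid': {R2, R3} → strengths 0.0084, 0.7200
Aggregate via t-conorm [a + b − a·b]: 0.7224

0.722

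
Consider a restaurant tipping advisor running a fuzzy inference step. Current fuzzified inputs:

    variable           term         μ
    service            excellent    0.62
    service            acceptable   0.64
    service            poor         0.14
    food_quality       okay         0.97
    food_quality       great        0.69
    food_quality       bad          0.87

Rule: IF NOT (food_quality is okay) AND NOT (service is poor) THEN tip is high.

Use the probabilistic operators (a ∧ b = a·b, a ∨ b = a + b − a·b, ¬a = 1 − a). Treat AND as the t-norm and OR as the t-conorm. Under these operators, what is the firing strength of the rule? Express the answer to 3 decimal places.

0.026

firing strength: ¬okay=1−0.97=0.03, ¬poor=1−0.14=0.86; AND[a·b] → w = 0.0258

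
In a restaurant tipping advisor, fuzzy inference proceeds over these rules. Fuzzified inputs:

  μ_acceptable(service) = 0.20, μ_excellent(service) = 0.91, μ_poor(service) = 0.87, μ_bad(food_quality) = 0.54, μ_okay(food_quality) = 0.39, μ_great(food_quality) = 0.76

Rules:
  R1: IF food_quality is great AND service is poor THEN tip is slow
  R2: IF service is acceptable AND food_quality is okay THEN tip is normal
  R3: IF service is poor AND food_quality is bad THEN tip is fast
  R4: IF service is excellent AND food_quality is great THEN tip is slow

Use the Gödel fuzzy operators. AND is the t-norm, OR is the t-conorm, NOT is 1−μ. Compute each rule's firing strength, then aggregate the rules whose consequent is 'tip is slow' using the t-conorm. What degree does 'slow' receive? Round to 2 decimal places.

R1: great=0.76, poor=0.87; AND[min(a, b)] → w = 0.76
R2: acceptable=0.20, okay=0.39; AND[min(a, b)] → w = 0.20
R3: poor=0.87, bad=0.54; AND[min(a, b)] → w = 0.54
R4: excellent=0.91, great=0.76; AND[min(a, b)] → w = 0.76
Rules with consequent 'slow': {R1, R4} → strengths 0.76, 0.76
Aggregate via t-conorm [max(a, b)]: 0.76

0.76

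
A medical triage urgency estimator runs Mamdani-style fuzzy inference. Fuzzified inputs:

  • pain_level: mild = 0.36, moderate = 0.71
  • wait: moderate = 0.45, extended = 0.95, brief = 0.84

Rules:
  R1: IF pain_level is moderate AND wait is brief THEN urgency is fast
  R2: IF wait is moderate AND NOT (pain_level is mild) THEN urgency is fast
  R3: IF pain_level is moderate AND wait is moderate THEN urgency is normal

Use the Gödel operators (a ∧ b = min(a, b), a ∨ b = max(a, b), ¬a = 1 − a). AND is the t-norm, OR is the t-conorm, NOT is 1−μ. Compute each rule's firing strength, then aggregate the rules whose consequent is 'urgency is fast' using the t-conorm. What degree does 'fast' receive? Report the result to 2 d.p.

0.71

R1: moderate=0.71, brief=0.84; AND[min(a, b)] → w = 0.71
R2: moderate=0.45, ¬mild=1−0.36=0.64; AND[min(a, b)] → w = 0.45
R3: moderate=0.71, moderate=0.45; AND[min(a, b)] → w = 0.45
Rules with consequent 'fast': {R1, R2} → strengths 0.71, 0.45
Aggregate via t-conorm [max(a, b)]: 0.71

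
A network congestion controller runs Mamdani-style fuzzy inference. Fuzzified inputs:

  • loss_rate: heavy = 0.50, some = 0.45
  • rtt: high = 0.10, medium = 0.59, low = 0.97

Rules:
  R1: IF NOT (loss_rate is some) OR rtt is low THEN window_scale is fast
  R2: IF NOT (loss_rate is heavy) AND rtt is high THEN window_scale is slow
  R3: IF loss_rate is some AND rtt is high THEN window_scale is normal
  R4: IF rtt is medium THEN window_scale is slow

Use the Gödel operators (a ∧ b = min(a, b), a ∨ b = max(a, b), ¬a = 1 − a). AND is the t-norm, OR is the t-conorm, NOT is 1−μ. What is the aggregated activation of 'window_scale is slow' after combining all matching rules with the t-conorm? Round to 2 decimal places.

0.59

R1: ¬some=1−0.45=0.55, low=0.97; OR[max(a, b)] → w = 0.97
R2: ¬heavy=1−0.50=0.50, high=0.10; AND[min(a, b)] → w = 0.10
R3: some=0.45, high=0.10; AND[min(a, b)] → w = 0.10
R4: medium=0.59 → w = 0.59
Rules with consequent 'slow': {R2, R4} → strengths 0.10, 0.59
Aggregate via t-conorm [max(a, b)]: 0.59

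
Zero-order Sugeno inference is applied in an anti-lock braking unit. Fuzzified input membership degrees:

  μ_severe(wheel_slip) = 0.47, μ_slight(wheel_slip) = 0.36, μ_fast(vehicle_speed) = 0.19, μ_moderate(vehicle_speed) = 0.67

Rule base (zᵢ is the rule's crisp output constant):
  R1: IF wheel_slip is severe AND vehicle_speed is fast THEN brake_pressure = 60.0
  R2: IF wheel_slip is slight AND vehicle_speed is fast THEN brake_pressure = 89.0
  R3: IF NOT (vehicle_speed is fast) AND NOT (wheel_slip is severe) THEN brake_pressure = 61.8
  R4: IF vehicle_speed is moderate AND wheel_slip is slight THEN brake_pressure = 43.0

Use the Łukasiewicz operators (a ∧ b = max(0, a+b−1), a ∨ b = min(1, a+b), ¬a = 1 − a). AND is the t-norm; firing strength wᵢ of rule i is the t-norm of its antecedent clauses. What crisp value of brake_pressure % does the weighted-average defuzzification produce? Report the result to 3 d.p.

R1 (z=60.0): severe=0.47, fast=0.19; AND[max(0, a+b−1)] → w = 0.00
R2 (z=89.0): slight=0.36, fast=0.19; AND[max(0, a+b−1)] → w = 0.00
R3 (z=61.8): ¬fast=1−0.19=0.81, ¬severe=1−0.47=0.53; AND[max(0, a+b−1)] → w = 0.34
R4 (z=43.0): moderate=0.67, slight=0.36; AND[max(0, a+b−1)] → w = 0.03
Weighted average = (0.00·60.0 + 0.00·89.0 + 0.34·61.8 + 0.03·43.0) / (0.00 + 0.00 + 0.34 + 0.03)
  = 22.3020 / 0.3700 = 60.276

60.276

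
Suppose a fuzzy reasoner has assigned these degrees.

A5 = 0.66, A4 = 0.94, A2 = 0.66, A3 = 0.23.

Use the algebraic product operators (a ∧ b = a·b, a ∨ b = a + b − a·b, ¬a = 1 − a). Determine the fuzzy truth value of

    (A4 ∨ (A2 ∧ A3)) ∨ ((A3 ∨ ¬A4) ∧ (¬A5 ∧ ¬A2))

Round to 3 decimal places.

0.951

A2 ∧ A3 = a·b on (0.6600, 0.2300) = 0.1518
A4 ∨ (A2 ∧ A3) = a + b − a·b on (0.9400, 0.1518) = 0.9491
¬A4 = 1 − 0.9400 = 0.0600
A3 ∨ ¬A4 = a + b − a·b on (0.2300, 0.0600) = 0.2762
¬A5 = 1 − 0.6600 = 0.3400
¬A2 = 1 − 0.6600 = 0.3400
¬A5 ∧ ¬A2 = a·b on (0.3400, 0.3400) = 0.1156
(A3 ∨ ¬A4) ∧ (¬A5 ∧ ¬A2) = a·b on (0.2762, 0.1156) = 0.0319
(A4 ∨ (A2 ∧ A3)) ∨ ((A3 ∨ ¬A4) ∧ (¬A5 ∧ ¬A2)) = a + b − a·b on (0.9491, 0.0319) = 0.9507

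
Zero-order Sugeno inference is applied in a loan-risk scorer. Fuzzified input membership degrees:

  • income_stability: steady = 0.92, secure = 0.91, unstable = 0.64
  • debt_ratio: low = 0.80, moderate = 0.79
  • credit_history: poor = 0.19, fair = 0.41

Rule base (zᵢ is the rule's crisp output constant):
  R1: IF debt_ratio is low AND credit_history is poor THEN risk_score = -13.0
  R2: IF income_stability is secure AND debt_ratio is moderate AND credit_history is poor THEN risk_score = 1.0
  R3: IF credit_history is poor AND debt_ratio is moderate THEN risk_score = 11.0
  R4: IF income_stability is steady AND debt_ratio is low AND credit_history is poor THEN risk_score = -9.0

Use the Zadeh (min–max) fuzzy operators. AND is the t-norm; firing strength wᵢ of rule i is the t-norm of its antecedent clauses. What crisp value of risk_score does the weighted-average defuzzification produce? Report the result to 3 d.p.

-2.500

R1 (z=-13.0): low=0.80, poor=0.19; AND[min(a, b)] → w = 0.19
R2 (z=1.0): secure=0.91, moderate=0.79, poor=0.19; AND[min(a, b)] → w = 0.19
R3 (z=11.0): poor=0.19, moderate=0.79; AND[min(a, b)] → w = 0.19
R4 (z=-9.0): steady=0.92, low=0.80, poor=0.19; AND[min(a, b)] → w = 0.19
Weighted average = (0.19·-13.0 + 0.19·1.0 + 0.19·11.0 + 0.19·-9.0) / (0.19 + 0.19 + 0.19 + 0.19)
  = -1.9000 / 0.7600 = -2.500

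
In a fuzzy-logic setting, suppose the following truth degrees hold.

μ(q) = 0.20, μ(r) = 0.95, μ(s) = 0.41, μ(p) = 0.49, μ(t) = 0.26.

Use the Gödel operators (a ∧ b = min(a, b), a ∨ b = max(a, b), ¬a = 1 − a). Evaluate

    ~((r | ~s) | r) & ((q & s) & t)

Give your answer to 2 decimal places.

~s = 1 − 0.41 = 0.59
r | ~s = max(a, b) on (0.95, 0.59) = 0.95
(r | ~s) | r = max(a, b) on (0.95, 0.95) = 0.95
~((r | ~s) | r) = 1 − 0.95 = 0.05
q & s = min(a, b) on (0.20, 0.41) = 0.20
(q & s) & t = min(a, b) on (0.20, 0.26) = 0.20
~((r | ~s) | r) & ((q & s) & t) = min(a, b) on (0.05, 0.20) = 0.05

0.05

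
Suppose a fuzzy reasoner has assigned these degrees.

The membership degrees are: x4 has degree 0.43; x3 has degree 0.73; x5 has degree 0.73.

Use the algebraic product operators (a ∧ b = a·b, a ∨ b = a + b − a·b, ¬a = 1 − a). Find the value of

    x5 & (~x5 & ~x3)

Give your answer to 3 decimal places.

~x5 = 1 − 0.7300 = 0.2700
~x3 = 1 − 0.7300 = 0.2700
~x5 & ~x3 = a·b on (0.2700, 0.2700) = 0.0729
x5 & (~x5 & ~x3) = a·b on (0.7300, 0.0729) = 0.0532

0.053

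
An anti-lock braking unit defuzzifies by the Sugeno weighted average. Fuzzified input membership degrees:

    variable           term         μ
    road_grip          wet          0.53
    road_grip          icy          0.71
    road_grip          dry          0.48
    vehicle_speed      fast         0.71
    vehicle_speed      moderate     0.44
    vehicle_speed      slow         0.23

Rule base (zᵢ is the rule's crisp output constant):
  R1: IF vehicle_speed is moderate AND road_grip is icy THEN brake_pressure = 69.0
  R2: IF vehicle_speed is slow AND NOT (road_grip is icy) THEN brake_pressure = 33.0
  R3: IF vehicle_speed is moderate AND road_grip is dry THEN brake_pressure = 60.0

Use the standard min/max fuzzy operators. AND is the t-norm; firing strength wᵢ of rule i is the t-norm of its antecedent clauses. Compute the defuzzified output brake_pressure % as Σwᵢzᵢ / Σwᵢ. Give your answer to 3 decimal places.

R1 (z=69.0): moderate=0.44, icy=0.71; AND[min(a, b)] → w = 0.44
R2 (z=33.0): slow=0.23, ¬icy=1−0.71=0.29; AND[min(a, b)] → w = 0.23
R3 (z=60.0): moderate=0.44, dry=0.48; AND[min(a, b)] → w = 0.44
Weighted average = (0.44·69.0 + 0.23·33.0 + 0.44·60.0) / (0.44 + 0.23 + 0.44)
  = 64.3500 / 1.1100 = 57.973

57.973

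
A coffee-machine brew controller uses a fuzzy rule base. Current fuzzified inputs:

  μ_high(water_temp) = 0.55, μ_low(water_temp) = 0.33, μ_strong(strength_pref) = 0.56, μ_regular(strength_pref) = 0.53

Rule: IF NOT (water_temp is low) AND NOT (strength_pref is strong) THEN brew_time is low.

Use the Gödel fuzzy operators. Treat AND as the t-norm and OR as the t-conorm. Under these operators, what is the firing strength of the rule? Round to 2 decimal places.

0.44

firing strength: ¬low=1−0.33=0.67, ¬strong=1−0.56=0.44; AND[min(a, b)] → w = 0.44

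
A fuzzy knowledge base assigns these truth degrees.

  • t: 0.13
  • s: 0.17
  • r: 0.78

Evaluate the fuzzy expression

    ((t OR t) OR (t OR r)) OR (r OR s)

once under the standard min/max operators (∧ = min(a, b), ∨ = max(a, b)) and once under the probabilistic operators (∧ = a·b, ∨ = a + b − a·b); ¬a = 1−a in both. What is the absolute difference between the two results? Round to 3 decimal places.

0.194

Under standard min/max:
  t OR t = max(a, b) on (0.13, 0.13) = 0.13
  t OR r = max(a, b) on (0.13, 0.78) = 0.78
  (t OR t) OR (t OR r) = max(a, b) on (0.13, 0.78) = 0.78
  r OR s = max(a, b) on (0.78, 0.17) = 0.78
  ((t OR t) OR (t OR r)) OR (r OR s) = max(a, b) on (0.78, 0.78) = 0.78
  → value = 0.7800
Under probabilistic:
  t OR t = a + b − a·b on (0.1300, 0.1300) = 0.2431
  t OR r = a + b − a·b on (0.1300, 0.7800) = 0.8086
  (t OR t) OR (t OR r) = a + b − a·b on (0.2431, 0.8086) = 0.8551
  r OR s = a + b − a·b on (0.7800, 0.1700) = 0.8174
  ((t OR t) OR (t OR r)) OR (r OR s) = a + b − a·b on (0.8551, 0.8174) = 0.9735
  → value = 0.9735
|0.7800 − 0.9735| = 0.194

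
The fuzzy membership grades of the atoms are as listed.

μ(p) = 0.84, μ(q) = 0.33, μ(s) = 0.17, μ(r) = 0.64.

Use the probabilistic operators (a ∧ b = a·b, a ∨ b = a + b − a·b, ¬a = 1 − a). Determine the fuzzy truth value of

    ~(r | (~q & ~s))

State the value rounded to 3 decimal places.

~q = 1 − 0.3300 = 0.6700
~s = 1 − 0.1700 = 0.8300
~q & ~s = a·b on (0.6700, 0.8300) = 0.5561
r | (~q & ~s) = a + b − a·b on (0.6400, 0.5561) = 0.8402
~(r | (~q & ~s)) = 1 − 0.8402 = 0.1598

0.160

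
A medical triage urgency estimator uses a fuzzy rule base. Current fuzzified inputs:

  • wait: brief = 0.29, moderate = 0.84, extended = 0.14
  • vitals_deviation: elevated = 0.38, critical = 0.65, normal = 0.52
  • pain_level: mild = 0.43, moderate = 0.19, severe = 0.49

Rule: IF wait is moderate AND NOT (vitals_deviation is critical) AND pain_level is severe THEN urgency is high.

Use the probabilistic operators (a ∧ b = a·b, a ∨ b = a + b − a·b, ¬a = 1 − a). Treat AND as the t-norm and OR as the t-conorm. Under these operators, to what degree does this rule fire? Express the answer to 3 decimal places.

0.144

firing strength: moderate=0.84, ¬critical=1−0.65=0.35, severe=0.49; AND[a·b] → w = 0.1441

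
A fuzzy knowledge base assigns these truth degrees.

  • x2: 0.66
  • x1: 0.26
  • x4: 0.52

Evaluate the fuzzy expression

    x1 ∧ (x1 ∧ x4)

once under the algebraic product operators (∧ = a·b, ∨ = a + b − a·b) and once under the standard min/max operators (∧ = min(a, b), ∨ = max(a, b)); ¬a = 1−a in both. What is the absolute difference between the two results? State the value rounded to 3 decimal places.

Under algebraic product:
  x1 ∧ x4 = a·b on (0.2600, 0.5200) = 0.1352
  x1 ∧ (x1 ∧ x4) = a·b on (0.2600, 0.1352) = 0.0352
  → value = 0.0352
Under standard min/max:
  x1 ∧ x4 = min(a, b) on (0.26, 0.52) = 0.26
  x1 ∧ (x1 ∧ x4) = min(a, b) on (0.26, 0.26) = 0.26
  → value = 0.2600
|0.0352 − 0.2600| = 0.225

0.225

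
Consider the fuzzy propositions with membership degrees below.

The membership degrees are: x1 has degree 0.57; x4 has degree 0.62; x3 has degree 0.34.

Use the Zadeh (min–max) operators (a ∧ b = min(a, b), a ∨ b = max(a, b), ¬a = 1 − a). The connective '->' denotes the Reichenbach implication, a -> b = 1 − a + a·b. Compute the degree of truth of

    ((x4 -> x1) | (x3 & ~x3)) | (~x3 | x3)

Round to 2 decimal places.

x4 -> x1  [Reichenbach: 1 − a + a·b] with a=0.62, b=0.57 → 0.73
~x3 = 1 − 0.34 = 0.66
x3 & ~x3 = min(a, b) on (0.34, 0.66) = 0.34
(x4 -> x1) | (x3 & ~x3) = max(a, b) on (0.73, 0.34) = 0.73
~x3 = 1 − 0.34 = 0.66
~x3 | x3 = max(a, b) on (0.66, 0.34) = 0.66
((x4 -> x1) | (x3 & ~x3)) | (~x3 | x3) = max(a, b) on (0.73, 0.66) = 0.73

0.73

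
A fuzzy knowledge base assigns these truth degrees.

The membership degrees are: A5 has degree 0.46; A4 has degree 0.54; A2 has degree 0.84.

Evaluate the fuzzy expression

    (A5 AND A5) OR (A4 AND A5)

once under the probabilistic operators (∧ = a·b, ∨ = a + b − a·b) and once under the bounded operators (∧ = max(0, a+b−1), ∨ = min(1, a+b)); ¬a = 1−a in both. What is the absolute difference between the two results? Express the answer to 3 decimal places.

0.407

Under probabilistic:
  A5 AND A5 = a·b on (0.4600, 0.4600) = 0.2116
  A4 AND A5 = a·b on (0.5400, 0.4600) = 0.2484
  (A5 AND A5) OR (A4 AND A5) = a + b − a·b on (0.2116, 0.2484) = 0.4074
  → value = 0.4074
Under bounded:
  A5 AND A5 = max(0, a+b−1) on (0.46, 0.46) = 0.00
  A4 AND A5 = max(0, a+b−1) on (0.54, 0.46) = 0.00
  (A5 AND A5) OR (A4 AND A5) = min(1, a+b) on (0.00, 0.00) = 0.00
  → value = 0.0000
|0.4074 − 0.0000| = 0.407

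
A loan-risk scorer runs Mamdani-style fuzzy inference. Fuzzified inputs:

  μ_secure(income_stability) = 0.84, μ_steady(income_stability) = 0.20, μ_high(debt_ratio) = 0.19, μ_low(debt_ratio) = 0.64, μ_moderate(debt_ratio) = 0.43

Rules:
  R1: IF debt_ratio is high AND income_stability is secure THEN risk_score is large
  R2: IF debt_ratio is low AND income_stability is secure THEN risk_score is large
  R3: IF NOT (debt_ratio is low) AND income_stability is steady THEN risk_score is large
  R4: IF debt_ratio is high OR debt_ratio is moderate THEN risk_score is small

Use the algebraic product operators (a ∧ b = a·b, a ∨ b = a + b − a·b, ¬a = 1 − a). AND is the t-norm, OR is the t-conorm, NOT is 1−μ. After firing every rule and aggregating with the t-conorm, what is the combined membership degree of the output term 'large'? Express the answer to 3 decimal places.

R1: high=0.19, secure=0.84; AND[a·b] → w = 0.1596
R2: low=0.64, secure=0.84; AND[a·b] → w = 0.5376
R3: ¬low=1−0.64=0.36, steady=0.20; AND[a·b] → w = 0.0720
R4: high=0.19, moderate=0.43; OR[a + b − a·b] → w = 0.5383
Rules with consequent 'large': {R1, R2, R3} → strengths 0.1596, 0.5376, 0.0720
Aggregate via t-conorm [a + b − a·b]: 0.6394

0.639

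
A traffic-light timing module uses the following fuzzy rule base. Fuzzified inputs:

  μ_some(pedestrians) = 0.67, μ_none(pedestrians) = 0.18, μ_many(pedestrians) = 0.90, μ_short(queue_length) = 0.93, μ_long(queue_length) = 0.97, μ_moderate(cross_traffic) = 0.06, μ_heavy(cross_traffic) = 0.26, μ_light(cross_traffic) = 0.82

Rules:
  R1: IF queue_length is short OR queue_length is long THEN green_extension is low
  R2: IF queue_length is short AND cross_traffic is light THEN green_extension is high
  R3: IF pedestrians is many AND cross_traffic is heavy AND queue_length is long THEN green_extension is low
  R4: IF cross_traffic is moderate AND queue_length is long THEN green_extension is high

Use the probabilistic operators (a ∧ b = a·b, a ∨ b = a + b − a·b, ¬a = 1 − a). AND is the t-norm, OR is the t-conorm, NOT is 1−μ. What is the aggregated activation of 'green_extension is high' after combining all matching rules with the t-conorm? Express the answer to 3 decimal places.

0.776

R1: short=0.93, long=0.97; OR[a + b − a·b] → w = 0.9979
R2: short=0.93, light=0.82; AND[a·b] → w = 0.7626
R3: many=0.90, heavy=0.26, long=0.97; AND[a·b] → w = 0.2270
R4: moderate=0.06, long=0.97; AND[a·b] → w = 0.0582
Rules with consequent 'high': {R2, R4} → strengths 0.7626, 0.0582
Aggregate via t-conorm [a + b − a·b]: 0.7764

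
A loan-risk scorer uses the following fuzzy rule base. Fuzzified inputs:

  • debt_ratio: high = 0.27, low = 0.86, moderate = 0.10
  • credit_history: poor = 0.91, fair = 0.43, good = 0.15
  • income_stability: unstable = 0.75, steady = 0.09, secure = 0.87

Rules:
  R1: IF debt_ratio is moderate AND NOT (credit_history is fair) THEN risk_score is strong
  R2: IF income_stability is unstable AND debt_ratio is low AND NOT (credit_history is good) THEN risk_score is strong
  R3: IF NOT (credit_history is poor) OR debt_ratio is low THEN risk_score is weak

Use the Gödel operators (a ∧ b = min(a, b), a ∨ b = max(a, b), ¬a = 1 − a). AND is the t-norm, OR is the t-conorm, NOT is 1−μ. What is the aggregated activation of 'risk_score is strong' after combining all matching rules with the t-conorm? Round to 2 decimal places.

0.75

R1: moderate=0.10, ¬fair=1−0.43=0.57; AND[min(a, b)] → w = 0.10
R2: unstable=0.75, low=0.86, ¬good=1−0.15=0.85; AND[min(a, b)] → w = 0.75
R3: ¬poor=1−0.91=0.09, low=0.86; OR[max(a, b)] → w = 0.86
Rules with consequent 'strong': {R1, R2} → strengths 0.10, 0.75
Aggregate via t-conorm [max(a, b)]: 0.75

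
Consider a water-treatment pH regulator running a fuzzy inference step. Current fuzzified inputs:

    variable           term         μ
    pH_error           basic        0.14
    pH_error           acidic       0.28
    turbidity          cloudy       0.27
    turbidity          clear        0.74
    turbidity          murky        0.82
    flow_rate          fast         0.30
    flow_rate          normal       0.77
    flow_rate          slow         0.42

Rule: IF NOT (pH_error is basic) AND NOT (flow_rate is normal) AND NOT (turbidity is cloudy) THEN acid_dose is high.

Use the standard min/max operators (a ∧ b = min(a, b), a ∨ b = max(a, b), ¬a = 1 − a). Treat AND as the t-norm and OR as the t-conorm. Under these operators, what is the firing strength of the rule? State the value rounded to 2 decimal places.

firing strength: ¬basic=1−0.14=0.86, ¬normal=1−0.77=0.23, ¬cloudy=1−0.27=0.73; AND[min(a, b)] → w = 0.23

0.23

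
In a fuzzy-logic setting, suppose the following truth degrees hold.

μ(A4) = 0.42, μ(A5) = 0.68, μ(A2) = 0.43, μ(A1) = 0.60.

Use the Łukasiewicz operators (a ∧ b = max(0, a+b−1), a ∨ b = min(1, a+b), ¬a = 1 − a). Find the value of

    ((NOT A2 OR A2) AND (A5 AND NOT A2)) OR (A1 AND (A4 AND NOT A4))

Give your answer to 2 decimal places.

0.25

NOT A2 = 1 − 0.43 = 0.57
NOT A2 OR A2 = min(1, a+b) on (0.57, 0.43) = 1.00
NOT A2 = 1 − 0.43 = 0.57
A5 AND NOT A2 = max(0, a+b−1) on (0.68, 0.57) = 0.25
(NOT A2 OR A2) AND (A5 AND NOT A2) = max(0, a+b−1) on (1.00, 0.25) = 0.25
NOT A4 = 1 − 0.42 = 0.58
A4 AND NOT A4 = max(0, a+b−1) on (0.42, 0.58) = 0.00
A1 AND (A4 AND NOT A4) = max(0, a+b−1) on (0.60, 0.00) = 0.00
((NOT A2 OR A2) AND (A5 AND NOT A2)) OR (A1 AND (A4 AND NOT A4)) = min(1, a+b) on (0.25, 0.00) = 0.25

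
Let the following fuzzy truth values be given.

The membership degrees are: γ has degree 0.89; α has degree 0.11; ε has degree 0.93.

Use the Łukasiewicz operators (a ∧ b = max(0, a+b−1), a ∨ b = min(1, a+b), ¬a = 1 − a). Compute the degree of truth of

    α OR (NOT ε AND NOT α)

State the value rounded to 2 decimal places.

0.11

NOT ε = 1 − 0.93 = 0.07
NOT α = 1 − 0.11 = 0.89
NOT ε AND NOT α = max(0, a+b−1) on (0.07, 0.89) = 0.00
α OR (NOT ε AND NOT α) = min(1, a+b) on (0.11, 0.00) = 0.11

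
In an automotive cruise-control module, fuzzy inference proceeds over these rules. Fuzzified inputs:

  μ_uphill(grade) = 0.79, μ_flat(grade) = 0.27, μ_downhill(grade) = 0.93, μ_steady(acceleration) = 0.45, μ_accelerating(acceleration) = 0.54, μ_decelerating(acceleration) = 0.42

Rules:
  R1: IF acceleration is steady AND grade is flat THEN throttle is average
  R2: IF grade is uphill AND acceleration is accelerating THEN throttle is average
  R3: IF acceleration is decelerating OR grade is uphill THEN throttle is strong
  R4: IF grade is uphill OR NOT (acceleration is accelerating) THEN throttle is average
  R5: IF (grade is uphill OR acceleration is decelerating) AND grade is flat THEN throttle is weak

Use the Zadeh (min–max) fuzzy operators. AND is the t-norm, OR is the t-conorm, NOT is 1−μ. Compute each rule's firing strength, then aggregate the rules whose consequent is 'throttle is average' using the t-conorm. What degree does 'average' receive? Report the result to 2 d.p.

R1: steady=0.45, flat=0.27; AND[min(a, b)] → w = 0.27
R2: uphill=0.79, accelerating=0.54; AND[min(a, b)] → w = 0.54
R3: decelerating=0.42, uphill=0.79; OR[max(a, b)] → w = 0.79
R4: uphill=0.79, ¬accelerating=1−0.54=0.46; OR[max(a, b)] → w = 0.79
R5: (uphill=0.79 OR decelerating=0.42) = 0.79; AND[min(a, b)] with flat=0.27 → w = 0.27
Rules with consequent 'average': {R1, R2, R4} → strengths 0.27, 0.54, 0.79
Aggregate via t-conorm [max(a, b)]: 0.79

0.79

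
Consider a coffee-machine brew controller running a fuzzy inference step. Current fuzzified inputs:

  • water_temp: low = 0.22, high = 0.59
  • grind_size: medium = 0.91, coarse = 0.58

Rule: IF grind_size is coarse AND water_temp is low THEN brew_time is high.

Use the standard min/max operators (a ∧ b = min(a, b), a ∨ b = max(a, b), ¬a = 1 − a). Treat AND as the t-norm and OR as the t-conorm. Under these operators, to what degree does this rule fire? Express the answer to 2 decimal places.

0.22

firing strength: coarse=0.58, low=0.22; AND[min(a, b)] → w = 0.22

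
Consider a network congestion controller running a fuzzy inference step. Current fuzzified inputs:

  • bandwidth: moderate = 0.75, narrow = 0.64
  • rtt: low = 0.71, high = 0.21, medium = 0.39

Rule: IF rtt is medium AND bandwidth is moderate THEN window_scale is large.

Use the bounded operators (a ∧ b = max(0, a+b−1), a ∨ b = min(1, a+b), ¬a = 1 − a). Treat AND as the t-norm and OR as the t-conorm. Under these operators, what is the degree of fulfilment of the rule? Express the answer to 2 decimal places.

firing strength: medium=0.39, moderate=0.75; AND[max(0, a+b−1)] → w = 0.14

0.14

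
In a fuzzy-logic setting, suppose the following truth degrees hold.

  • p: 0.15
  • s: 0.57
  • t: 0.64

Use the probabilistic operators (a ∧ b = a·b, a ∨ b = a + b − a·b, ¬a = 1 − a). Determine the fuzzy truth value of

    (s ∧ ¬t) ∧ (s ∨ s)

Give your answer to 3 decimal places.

¬t = 1 − 0.6400 = 0.3600
s ∧ ¬t = a·b on (0.5700, 0.3600) = 0.2052
s ∨ s = a + b − a·b on (0.5700, 0.5700) = 0.8151
(s ∧ ¬t) ∧ (s ∨ s) = a·b on (0.2052, 0.8151) = 0.1673

0.167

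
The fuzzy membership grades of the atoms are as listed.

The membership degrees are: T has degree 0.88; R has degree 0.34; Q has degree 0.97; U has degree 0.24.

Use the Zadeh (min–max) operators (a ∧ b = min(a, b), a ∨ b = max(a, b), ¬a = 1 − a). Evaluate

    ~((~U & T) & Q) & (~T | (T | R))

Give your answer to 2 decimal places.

0.24

~U = 1 − 0.24 = 0.76
~U & T = min(a, b) on (0.76, 0.88) = 0.76
(~U & T) & Q = min(a, b) on (0.76, 0.97) = 0.76
~((~U & T) & Q) = 1 − 0.76 = 0.24
~T = 1 − 0.88 = 0.12
T | R = max(a, b) on (0.88, 0.34) = 0.88
~T | (T | R) = max(a, b) on (0.12, 0.88) = 0.88
~((~U & T) & Q) & (~T | (T | R)) = min(a, b) on (0.24, 0.88) = 0.24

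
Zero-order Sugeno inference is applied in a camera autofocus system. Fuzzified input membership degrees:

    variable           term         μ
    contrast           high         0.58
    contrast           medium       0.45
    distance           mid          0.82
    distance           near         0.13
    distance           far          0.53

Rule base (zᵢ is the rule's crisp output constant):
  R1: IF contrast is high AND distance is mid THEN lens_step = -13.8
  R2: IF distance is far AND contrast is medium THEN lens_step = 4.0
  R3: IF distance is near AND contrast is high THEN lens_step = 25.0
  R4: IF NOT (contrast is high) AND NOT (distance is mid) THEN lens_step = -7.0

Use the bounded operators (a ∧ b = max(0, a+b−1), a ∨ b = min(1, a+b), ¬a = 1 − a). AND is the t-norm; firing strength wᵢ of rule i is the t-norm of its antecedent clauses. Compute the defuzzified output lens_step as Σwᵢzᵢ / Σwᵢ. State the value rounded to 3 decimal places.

R1 (z=-13.8): high=0.58, mid=0.82; AND[max(0, a+b−1)] → w = 0.40
R2 (z=4.0): far=0.53, medium=0.45; AND[max(0, a+b−1)] → w = 0.00
R3 (z=25.0): near=0.13, high=0.58; AND[max(0, a+b−1)] → w = 0.00
R4 (z=-7.0): ¬high=1−0.58=0.42, ¬mid=1−0.82=0.18; AND[max(0, a+b−1)] → w = 0.00
Weighted average = (0.40·-13.8 + 0.00·4.0 + 0.00·25.0 + 0.00·-7.0) / (0.40 + 0.00 + 0.00 + 0.00)
  = -5.5200 / 0.4000 = -13.800

-13.800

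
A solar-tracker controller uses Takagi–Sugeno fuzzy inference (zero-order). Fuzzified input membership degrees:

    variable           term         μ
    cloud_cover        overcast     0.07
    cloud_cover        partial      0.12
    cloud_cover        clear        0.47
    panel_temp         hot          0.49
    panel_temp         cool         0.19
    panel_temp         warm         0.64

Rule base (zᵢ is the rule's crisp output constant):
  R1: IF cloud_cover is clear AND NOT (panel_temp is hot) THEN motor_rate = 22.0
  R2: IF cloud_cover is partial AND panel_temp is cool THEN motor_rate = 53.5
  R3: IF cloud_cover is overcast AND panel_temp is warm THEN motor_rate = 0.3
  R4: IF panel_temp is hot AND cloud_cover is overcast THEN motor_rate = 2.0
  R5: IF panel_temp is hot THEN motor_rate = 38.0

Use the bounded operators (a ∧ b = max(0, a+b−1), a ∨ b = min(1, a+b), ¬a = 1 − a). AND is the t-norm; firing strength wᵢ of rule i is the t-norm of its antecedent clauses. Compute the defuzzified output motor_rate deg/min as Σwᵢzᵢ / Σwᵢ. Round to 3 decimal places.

R1 (z=22.0): clear=0.47, ¬hot=1−0.49=0.51; AND[max(0, a+b−1)] → w = 0.00
R2 (z=53.5): partial=0.12, cool=0.19; AND[max(0, a+b−1)] → w = 0.00
R3 (z=0.3): overcast=0.07, warm=0.64; AND[max(0, a+b−1)] → w = 0.00
R4 (z=2.0): hot=0.49, overcast=0.07; AND[max(0, a+b−1)] → w = 0.00
R5 (z=38.0): hot=0.49 → w = 0.49
Weighted average = (0.00·22.0 + 0.00·53.5 + 0.00·0.3 + 0.00·2.0 + 0.49·38.0) / (0.00 + 0.00 + 0.00 + 0.00 + 0.49)
  = 18.6200 / 0.4900 = 38.000

38.000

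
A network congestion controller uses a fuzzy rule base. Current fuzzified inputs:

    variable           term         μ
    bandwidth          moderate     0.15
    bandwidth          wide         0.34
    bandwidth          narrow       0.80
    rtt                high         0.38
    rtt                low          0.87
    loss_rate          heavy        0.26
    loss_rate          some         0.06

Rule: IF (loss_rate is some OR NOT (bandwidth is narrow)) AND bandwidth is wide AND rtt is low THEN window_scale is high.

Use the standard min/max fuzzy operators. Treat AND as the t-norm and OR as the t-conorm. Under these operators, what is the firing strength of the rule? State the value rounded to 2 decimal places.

firing strength: (some=0.06 OR ¬narrow=1−0.80=0.20) = 0.20; AND[min(a, b)] with wide=0.34, low=0.87 → w = 0.20

0.20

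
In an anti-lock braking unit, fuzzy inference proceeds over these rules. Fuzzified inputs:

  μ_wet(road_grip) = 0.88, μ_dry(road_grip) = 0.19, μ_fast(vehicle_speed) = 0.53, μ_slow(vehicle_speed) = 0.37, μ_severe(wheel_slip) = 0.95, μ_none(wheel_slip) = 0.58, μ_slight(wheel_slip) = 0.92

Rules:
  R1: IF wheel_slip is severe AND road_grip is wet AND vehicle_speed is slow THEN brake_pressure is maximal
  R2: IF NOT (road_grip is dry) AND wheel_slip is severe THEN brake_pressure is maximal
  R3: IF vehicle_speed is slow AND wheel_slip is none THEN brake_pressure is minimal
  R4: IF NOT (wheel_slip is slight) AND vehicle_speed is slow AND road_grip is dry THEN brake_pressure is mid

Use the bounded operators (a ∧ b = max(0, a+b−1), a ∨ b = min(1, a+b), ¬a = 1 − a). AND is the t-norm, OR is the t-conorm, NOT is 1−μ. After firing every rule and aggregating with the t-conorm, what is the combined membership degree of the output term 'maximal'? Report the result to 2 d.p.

R1: severe=0.95, wet=0.88, slow=0.37; AND[max(0, a+b−1)] → w = 0.20
R2: ¬dry=1−0.19=0.81, severe=0.95; AND[max(0, a+b−1)] → w = 0.76
R3: slow=0.37, none=0.58; AND[max(0, a+b−1)] → w = 0.00
R4: ¬slight=1−0.92=0.08, slow=0.37, dry=0.19; AND[max(0, a+b−1)] → w = 0.00
Rules with consequent 'maximal': {R1, R2} → strengths 0.20, 0.76
Aggregate via t-conorm [min(1, a+b)]: 0.96

0.96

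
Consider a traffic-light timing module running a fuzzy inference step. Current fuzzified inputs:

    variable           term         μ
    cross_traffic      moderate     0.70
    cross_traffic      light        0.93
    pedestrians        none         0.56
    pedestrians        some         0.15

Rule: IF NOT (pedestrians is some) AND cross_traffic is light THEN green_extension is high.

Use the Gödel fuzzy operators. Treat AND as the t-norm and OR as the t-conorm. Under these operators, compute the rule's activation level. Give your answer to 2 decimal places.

firing strength: ¬some=1−0.15=0.85, light=0.93; AND[min(a, b)] → w = 0.85

0.85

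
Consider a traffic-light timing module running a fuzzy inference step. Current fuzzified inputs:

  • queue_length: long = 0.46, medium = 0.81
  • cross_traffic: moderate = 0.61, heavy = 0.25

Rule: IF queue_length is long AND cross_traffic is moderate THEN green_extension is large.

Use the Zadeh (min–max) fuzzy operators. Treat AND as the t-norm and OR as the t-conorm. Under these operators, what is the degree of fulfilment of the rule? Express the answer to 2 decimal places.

firing strength: long=0.46, moderate=0.61; AND[min(a, b)] → w = 0.46

0.46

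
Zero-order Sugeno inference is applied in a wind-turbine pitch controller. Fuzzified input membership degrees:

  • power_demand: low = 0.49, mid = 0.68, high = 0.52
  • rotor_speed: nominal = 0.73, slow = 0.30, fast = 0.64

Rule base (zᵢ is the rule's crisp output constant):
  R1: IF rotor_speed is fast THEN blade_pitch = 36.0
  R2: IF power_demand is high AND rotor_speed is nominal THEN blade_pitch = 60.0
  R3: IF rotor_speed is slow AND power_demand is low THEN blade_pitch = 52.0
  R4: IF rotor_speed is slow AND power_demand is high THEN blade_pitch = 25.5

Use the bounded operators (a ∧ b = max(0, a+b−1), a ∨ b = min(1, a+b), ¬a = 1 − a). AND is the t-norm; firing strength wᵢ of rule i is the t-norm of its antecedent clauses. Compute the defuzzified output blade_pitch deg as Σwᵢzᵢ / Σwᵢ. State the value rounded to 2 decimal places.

R1 (z=36.0): fast=0.64 → w = 0.64
R2 (z=60.0): high=0.52, nominal=0.73; AND[max(0, a+b−1)] → w = 0.25
R3 (z=52.0): slow=0.30, low=0.49; AND[max(0, a+b−1)] → w = 0.00
R4 (z=25.5): slow=0.30, high=0.52; AND[max(0, a+b−1)] → w = 0.00
Weighted average = (0.64·36.0 + 0.25·60.0 + 0.00·52.0 + 0.00·25.5) / (0.64 + 0.25 + 0.00 + 0.00)
  = 38.0400 / 0.8900 = 42.74

42.74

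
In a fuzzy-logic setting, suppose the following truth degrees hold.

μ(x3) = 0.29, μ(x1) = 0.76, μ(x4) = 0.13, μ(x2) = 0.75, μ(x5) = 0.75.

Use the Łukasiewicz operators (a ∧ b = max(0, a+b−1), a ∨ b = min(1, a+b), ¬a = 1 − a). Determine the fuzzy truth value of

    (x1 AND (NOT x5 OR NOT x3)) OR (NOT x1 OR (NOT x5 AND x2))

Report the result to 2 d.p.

0.96

NOT x5 = 1 − 0.75 = 0.25
NOT x3 = 1 − 0.29 = 0.71
NOT x5 OR NOT x3 = min(1, a+b) on (0.25, 0.71) = 0.96
x1 AND (NOT x5 OR NOT x3) = max(0, a+b−1) on (0.76, 0.96) = 0.72
NOT x1 = 1 − 0.76 = 0.24
NOT x5 = 1 − 0.75 = 0.25
NOT x5 AND x2 = max(0, a+b−1) on (0.25, 0.75) = 0.00
NOT x1 OR (NOT x5 AND x2) = min(1, a+b) on (0.24, 0.00) = 0.24
(x1 AND (NOT x5 OR NOT x3)) OR (NOT x1 OR (NOT x5 AND x2)) = min(1, a+b) on (0.72, 0.24) = 0.96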